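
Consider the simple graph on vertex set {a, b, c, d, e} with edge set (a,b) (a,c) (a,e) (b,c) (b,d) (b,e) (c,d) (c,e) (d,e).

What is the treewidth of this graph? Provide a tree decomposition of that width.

Every bag has size at most 4, so the width is 4 − 1 = 3 and tw(G) ≤ 3. Conversely, {b, c, d, e} is a clique of size 4, and the vertices of any clique must share a bag in every tree decomposition; so some bag has ≥ 4 vertices and tw(G) ≥ 3. Hence tw(G) = 3 exactly.

Treewidth 3.
Bags: B1 = {a, b, c, e}  B2 = {b, c, d, e}
Tree: B1–B2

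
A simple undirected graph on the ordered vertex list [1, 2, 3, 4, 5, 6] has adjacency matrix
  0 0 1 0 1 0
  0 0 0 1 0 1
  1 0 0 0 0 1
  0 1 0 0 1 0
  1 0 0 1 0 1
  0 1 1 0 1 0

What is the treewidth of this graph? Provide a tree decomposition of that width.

Each bag holds 3 vertices, so the decomposition has width 2, which upper-bounds the treewidth. The edges 4–2–6–5–4 form a cycle, so G is not a tree and its treewidth is at least 2. Hence tw(G) = 2 exactly.

Treewidth 2.
One optimal decomposition is:
Bags: B1 = {2, 4, 5}  B2 = {2, 5, 6}  B3 = {1, 5, 6}  B4 = {1, 3, 6}
Tree: B1–B2, B2–B3, B3–B4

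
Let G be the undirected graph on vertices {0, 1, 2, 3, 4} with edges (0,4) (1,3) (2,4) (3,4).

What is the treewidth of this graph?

A width-1 tree decomposition is:
Bags: B1 = {3, 4}  B2 = {0, 4}  B3 = {1, 3}  B4 = {2, 4}
Tree: B1–B2, B1–B3, B2–B4
Each bag holds 2 vertices, so the decomposition has width 1, which upper-bounds the treewidth. Since G has at least one edge (e.g. 4–3), it is not an edgeless graph, so tw(G) ≥ 1. The upper and lower bounds meet at 1, so that is the treewidth.

1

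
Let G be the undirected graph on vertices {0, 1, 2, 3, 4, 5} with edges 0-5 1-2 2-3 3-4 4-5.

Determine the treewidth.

A width-1 tree decomposition is:
Bags: B1 = {1, 2}  B2 = {2, 3}  B3 = {3, 4}  B4 = {4, 5}  B5 = {0, 5}
Tree: B1–B2, B2–B3, B3–B4, B4–B5
Each bag holds 2 vertices, so the decomposition has width 1, which upper-bounds the treewidth. G has an edge, so its treewidth is at least 1. The upper and lower bounds meet at 1, so that is the treewidth.

1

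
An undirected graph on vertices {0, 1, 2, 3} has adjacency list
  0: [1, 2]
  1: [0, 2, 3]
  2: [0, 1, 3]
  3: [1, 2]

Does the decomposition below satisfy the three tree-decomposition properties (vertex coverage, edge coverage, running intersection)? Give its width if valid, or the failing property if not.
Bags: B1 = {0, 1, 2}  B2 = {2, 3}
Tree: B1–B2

No — edge (1,3) lies in no bag.

A tree decomposition must satisfy three properties: every vertex lies in some bag; for every edge, both endpoints lie together in some bag; and for every vertex, the bags containing it form a connected subtree. Here edge (1,3) lies in no bag, so the decomposition is invalid.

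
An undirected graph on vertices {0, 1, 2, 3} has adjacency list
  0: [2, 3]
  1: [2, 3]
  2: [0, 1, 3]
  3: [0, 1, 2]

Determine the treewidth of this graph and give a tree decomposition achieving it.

Every bag has size at most 3, so the width is 3 − 1 = 2 and tw(G) ≤ 2. On the other hand G contains the 3-clique {0, 2, 3}. A clique must lie in a single bag of any decomposition, so no decomposition can have width below 2. The upper and lower bounds meet at 2, so that is the treewidth.

Treewidth 2.
Bags: B1 = {1, 2, 3}  B2 = {0, 2, 3}
Tree: B1–B2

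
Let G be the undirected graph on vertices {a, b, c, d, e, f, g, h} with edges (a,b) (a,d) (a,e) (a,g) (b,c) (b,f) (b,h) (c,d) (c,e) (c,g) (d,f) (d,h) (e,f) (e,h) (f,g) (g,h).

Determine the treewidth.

A width-4 tree decomposition is:
Bags: B1 = {b, d, e, f, g}  B2 = {b, c, d, e, g}  B3 = {a, b, d, e, g}  B4 = {b, d, e, g, h}
Tree: B1–B2, B2–B3, B3–B4
The largest bag has 5 vertices, giving width 4; this decomposition certifies tw(G) ≤ 4. For the lower bound: the 5 vertex sets {e,f}, {c,d}, {a,g}, {b}, {h} are disjoint, each induces a connected subgraph, and every pair is joined by at least one edge of G. Contracting each set to a single vertex therefore yields K_{5} as a minor, and since treewidth is minor-monotone, tw(G) ≥ tw(K_{5}) = 4. The upper and lower bounds meet at 4, so that is the treewidth.

4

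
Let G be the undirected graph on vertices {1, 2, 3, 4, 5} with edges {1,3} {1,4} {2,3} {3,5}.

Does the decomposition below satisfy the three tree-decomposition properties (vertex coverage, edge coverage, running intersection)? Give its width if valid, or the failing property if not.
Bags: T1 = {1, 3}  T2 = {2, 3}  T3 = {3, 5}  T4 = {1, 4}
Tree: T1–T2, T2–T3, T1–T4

Yes; width 1.

Checking the three conditions: (i) the bags cover all of {1, 2, 3, 4, 5}; (ii) for each edge, some bag contains both endpoints; (iii) the bags containing any fixed vertex form a subtree. All hold, so the decomposition is valid with width 2 − 1 = 1.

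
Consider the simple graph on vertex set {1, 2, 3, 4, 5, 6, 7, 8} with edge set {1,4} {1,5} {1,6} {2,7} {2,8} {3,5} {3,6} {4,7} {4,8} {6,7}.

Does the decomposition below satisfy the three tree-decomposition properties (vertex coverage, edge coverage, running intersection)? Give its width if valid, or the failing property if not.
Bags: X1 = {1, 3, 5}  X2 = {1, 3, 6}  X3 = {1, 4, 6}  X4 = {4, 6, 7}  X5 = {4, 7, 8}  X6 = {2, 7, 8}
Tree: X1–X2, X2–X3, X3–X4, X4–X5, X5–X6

Vertex coverage: the bags together contain {1, 2, 3, 4, 5, 6, 7, 8}, the full vertex set. Edge coverage: each edge of G has both endpoints in at least one bag. Running intersection: for every vertex, the bags containing it form a connected subtree. All three properties hold, so this is a valid tree decomposition of width max|bag| − 1 = 2, and hence tw(G) ≤ 2.

Yes; width 2.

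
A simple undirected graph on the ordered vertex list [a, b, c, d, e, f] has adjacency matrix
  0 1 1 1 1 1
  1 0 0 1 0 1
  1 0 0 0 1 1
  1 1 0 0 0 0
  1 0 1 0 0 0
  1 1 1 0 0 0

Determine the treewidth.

A width-2 tree decomposition is:
Bags: B1 = {a, c, f}  B2 = {a, b, f}  B3 = {a, c, e}  B4 = {a, b, d}
Tree: B1–B2, B1–B3, B2–B4
The largest bag has 3 vertices, giving width 2; this decomposition certifies tw(G) ≤ 2. On the other hand G contains the 3-clique {a, b, d}. A clique must lie in a single bag of any decomposition, so no decomposition can have width below 2. Therefore the treewidth is 2.

2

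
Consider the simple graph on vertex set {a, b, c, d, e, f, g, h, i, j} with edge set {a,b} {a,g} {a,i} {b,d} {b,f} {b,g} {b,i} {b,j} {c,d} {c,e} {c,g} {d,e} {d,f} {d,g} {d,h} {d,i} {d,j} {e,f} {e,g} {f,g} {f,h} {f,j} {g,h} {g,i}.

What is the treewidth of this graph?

3

A width-3 tree decomposition is:
Bags: B1 = {a, b, g, i}  B2 = {b, d, g, i}  B3 = {b, d, f, g}  B4 = {b, d, f, j}  B5 = {d, f, g, h}  B6 = {d, e, f, g}  B7 = {c, d, e, g}
Tree: B1–B2, B2–B3, B3–B4, B3–B5, B3–B6, B6–B7
The largest bag has 4 vertices, giving width 3; this decomposition certifies tw(G) ≤ 3. Conversely, {c, d, e, g} is a clique of size 4, and the vertices of any clique must share a bag in every tree decomposition; so some bag has ≥ 4 vertices and tw(G) ≥ 3. Hence tw(G) = 3 exactly.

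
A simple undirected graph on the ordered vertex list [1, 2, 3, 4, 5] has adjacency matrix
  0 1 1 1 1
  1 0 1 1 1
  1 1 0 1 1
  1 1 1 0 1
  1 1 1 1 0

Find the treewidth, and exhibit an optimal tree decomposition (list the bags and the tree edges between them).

Treewidth 4.
One such decomposition:
Bags: B1 = {1, 2, 3, 4, 5}
Tree: (single bag)

A single bag containing all 5 vertices is trivially a valid decomposition of width 4. For the lower bound, the 5 vertices {1, 2, 3, 4, 5} are pairwise adjacent, and any tree decomposition puts a clique entirely inside one bag — forcing width ≥ 4. Combining the bounds, tw(G) = 4.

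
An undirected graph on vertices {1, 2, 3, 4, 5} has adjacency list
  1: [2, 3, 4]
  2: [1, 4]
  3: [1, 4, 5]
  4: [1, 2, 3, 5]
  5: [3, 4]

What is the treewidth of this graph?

2

A width-2 tree decomposition is:
Bags: B1 = {1, 2, 4}  B2 = {1, 3, 4}  B3 = {3, 4, 5}
Tree: B1–B2, B2–B3
Every bag has size at most 3, so the width is 3 − 1 = 2 and tw(G) ≤ 2. Conversely, {1, 2, 4} is a clique of size 3, and the vertices of any clique must share a bag in every tree decomposition; so some bag has ≥ 3 vertices and tw(G) ≥ 2. Therefore the treewidth is 2.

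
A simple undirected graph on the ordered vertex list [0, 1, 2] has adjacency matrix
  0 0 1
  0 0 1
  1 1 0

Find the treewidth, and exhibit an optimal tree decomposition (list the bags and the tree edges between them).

The largest bag has 2 vertices, giving width 1; this decomposition certifies tw(G) ≤ 1. Any graph with an edge has treewidth ≥ 1, and G has the edge 2–1. Hence tw(G) = 1 exactly.

Treewidth 1.
Bags: B1 = {1, 2}  B2 = {0, 2}
Tree: B1–B2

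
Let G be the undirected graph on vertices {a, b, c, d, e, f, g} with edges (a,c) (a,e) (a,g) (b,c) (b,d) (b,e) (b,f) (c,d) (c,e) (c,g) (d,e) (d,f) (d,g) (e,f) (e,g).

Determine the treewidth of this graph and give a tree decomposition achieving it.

The largest bag has 4 vertices, giving width 3; this decomposition certifies tw(G) ≤ 3. For the lower bound, the 4 vertices {c, d, e, g} are pairwise adjacent, and any tree decomposition puts a clique entirely inside one bag — forcing width ≥ 3. Hence tw(G) = 3 exactly.

Treewidth 3.
Bags: B1 = {c, d, e, g}  B2 = {b, c, d, e}  B3 = {a, c, e, g}  B4 = {b, d, e, f}
Tree: B1–B2, B1–B3, B2–B4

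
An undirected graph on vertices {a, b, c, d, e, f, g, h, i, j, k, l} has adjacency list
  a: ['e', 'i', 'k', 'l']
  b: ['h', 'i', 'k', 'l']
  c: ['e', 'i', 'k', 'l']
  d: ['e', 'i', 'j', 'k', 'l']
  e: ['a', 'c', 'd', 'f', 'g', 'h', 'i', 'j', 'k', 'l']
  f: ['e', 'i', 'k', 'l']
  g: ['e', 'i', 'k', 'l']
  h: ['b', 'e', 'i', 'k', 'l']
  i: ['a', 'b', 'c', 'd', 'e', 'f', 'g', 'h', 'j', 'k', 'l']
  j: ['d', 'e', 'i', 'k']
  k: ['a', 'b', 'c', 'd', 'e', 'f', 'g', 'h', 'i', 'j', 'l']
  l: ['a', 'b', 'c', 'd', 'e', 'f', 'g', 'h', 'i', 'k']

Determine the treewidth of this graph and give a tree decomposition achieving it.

Treewidth 4.
One optimal decomposition is:
Bags: B1 = {d, e, i, k, l}  B2 = {e, g, i, k, l}  B3 = {a, e, i, k, l}  B4 = {e, f, i, k, l}  B5 = {e, h, i, k, l}  B6 = {c, e, i, k, l}  B7 = {d, e, i, j, k}  B8 = {b, h, i, k, l}
Tree: B1–B2, B1–B3, B1–B4, B3–B5, B4–B6, B1–B7, B5–B8

The largest bag has 5 vertices, giving width 4; this decomposition certifies tw(G) ≤ 4. For the lower bound, the 5 vertices {d, e, i, j, k} are pairwise adjacent, and any tree decomposition puts a clique entirely inside one bag — forcing width ≥ 4. Hence tw(G) = 4 exactly.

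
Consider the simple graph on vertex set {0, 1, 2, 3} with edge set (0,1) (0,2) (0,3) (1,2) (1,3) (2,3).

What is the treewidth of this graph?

3

A width-3 tree decomposition is:
Bags: B1 = {0, 1, 2, 3}
Tree: (single bag)
A single bag containing all 4 vertices is trivially a valid decomposition of width 3. For the lower bound, the 4 vertices {0, 1, 2, 3} are pairwise adjacent, and any tree decomposition puts a clique entirely inside one bag — forcing width ≥ 3. Therefore the treewidth is 3.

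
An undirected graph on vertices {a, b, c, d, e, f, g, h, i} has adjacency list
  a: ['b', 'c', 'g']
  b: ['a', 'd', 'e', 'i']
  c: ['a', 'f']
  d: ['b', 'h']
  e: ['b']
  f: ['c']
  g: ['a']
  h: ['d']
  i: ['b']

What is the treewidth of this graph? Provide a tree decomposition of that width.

Treewidth 1.
One such decomposition:
Bags: B1 = {b, e}  B2 = {b, d}  B3 = {a, b}  B4 = {b, i}  B5 = {d, h}  B6 = {a, c}  B7 = {c, f}  B8 = {a, g}
Tree: B1–B2, B2–B3, B2–B4, B2–B5, B3–B6, B6–B7, B6–B8

Each bag holds 2 vertices, so the decomposition has width 1, which upper-bounds the treewidth. Since G has at least one edge (e.g. b–e), it is not an edgeless graph, so tw(G) ≥ 1. Therefore the treewidth is 1.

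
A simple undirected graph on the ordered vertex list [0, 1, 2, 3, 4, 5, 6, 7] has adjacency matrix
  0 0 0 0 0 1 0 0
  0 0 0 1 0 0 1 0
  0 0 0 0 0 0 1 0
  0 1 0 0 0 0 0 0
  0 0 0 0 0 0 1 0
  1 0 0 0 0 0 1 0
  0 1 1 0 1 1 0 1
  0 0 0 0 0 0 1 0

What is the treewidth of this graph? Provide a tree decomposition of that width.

Treewidth 1.
One optimal decomposition is:
Bags: B1 = {1, 6}  B2 = {5, 6}  B3 = {1, 3}  B4 = {2, 6}  B5 = {4, 6}  B6 = {6, 7}  B7 = {0, 5}
Tree: B1–B2, B1–B3, B2–B4, B1–B5, B4–B6, B2–B7

Each bag holds 2 vertices, so the decomposition has width 1, which upper-bounds the treewidth. Any graph with an edge has treewidth ≥ 1, and G has the edge 1–6. Hence tw(G) = 1 exactly.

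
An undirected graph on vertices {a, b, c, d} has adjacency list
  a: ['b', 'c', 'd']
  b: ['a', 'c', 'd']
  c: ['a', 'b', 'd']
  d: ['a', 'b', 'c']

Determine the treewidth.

A width-3 tree decomposition is:
Bags: B1 = {a, b, c, d}
Tree: (single bag)
A single bag containing all 4 vertices is trivially a valid decomposition of width 3. Conversely, {a, b, c, d} is a clique of size 4, and the vertices of any clique must share a bag in every tree decomposition; so some bag has ≥ 4 vertices and tw(G) ≥ 3. Hence tw(G) = 3 exactly.

3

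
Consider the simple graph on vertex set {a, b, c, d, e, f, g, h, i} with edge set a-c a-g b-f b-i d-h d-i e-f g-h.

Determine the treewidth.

A width-1 tree decomposition is:
Bags: B1 = {a, c}  B2 = {a, g}  B3 = {g, h}  B4 = {d, h}  B5 = {d, i}  B6 = {b, i}  B7 = {b, f}  B8 = {e, f}
Tree: B1–B2, B2–B3, B3–B4, B4–B5, B5–B6, B6–B7, B7–B8
The largest bag has 2 vertices, giving width 1; this decomposition certifies tw(G) ≤ 1. G has an edge, so its treewidth is at least 1. Hence tw(G) = 1 exactly.

1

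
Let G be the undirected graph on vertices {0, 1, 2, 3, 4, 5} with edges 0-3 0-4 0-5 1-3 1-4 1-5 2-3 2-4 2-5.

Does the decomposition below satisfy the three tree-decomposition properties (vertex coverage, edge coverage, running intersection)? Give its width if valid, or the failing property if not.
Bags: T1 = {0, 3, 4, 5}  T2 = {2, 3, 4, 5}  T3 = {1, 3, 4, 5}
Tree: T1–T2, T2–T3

Yes; width 3.

Vertex coverage: the bags together contain {0, 1, 2, 3, 4, 5}, the full vertex set. Edge coverage: each edge of G has both endpoints in at least one bag. Running intersection: for every vertex, the bags containing it form a connected subtree. All three properties hold, so this is a valid tree decomposition of width max|bag| − 1 = 3, and hence tw(G) ≤ 3.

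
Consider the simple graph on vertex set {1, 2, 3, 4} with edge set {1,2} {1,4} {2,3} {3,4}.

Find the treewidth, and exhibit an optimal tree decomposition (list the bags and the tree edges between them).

Every bag has size at most 3, so the width is 3 − 1 = 2 and tw(G) ≤ 2. For the lower bound, G contains the cycle 2–1–4–3–2, so G is not a forest; only forests have treewidth ≤ 1, hence tw(G) ≥ 2. Combining the bounds, tw(G) = 2.

Treewidth 2.
One optimal decomposition is:
Bags: B1 = {1, 2, 4}  B2 = {2, 3, 4}
Tree: B1–B2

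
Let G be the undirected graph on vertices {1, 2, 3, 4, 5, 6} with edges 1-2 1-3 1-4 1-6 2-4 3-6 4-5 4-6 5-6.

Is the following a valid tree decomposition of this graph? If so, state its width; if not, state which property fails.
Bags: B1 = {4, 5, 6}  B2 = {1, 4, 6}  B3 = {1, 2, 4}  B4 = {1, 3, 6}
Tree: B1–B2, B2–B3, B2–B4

Vertex coverage: the bags together contain {1, 2, 3, 4, 5, 6}, the full vertex set. Edge coverage: each edge of G has both endpoints in at least one bag. Running intersection: for every vertex, the bags containing it form a connected subtree. All three properties hold, so this is a valid tree decomposition of width max|bag| − 1 = 2, and hence tw(G) ≤ 2.

Yes; width 2.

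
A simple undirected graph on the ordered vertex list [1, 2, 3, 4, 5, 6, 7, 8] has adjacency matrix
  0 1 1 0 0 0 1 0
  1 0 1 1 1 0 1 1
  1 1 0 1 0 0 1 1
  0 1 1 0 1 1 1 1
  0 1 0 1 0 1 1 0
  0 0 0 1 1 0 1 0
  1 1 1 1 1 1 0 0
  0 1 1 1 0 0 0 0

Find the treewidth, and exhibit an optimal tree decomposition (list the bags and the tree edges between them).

Treewidth 3.
One optimal decomposition is:
Bags: B1 = {1, 2, 3, 7}  B2 = {2, 3, 4, 7}  B3 = {2, 4, 5, 7}  B4 = {4, 5, 6, 7}  B5 = {2, 3, 4, 8}
Tree: B1–B2, B2–B3, B3–B4, B2–B5

The largest bag has 4 vertices, giving width 3; this decomposition certifies tw(G) ≤ 3. Conversely, {1, 2, 3, 7} is a clique of size 4, and the vertices of any clique must share a bag in every tree decomposition; so some bag has ≥ 4 vertices and tw(G) ≥ 3. The upper and lower bounds meet at 3, so that is the treewidth.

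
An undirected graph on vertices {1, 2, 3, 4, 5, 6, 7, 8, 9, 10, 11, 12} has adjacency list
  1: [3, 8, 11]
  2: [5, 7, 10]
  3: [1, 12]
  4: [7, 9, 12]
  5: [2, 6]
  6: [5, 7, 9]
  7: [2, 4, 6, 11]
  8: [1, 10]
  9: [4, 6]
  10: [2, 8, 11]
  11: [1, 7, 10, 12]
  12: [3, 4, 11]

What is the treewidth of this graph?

A width-3 tree decomposition is:
Bags: B1 = {4, 5, 6, 9}  B2 = {4, 5, 6, 7}  B3 = {2, 4, 5, 7}  B4 = {2, 4, 7, 12}  B5 = {2, 7, 11, 12}  B6 = {2, 10, 11, 12}  B7 = {3, 10, 11, 12}  B8 = {1, 3, 10, 11}  B9 = {1, 3, 8, 10}
Tree: B1–B2, B2–B3, B3–B4, B4–B5, B5–B6, B6–B7, B7–B8, B8–B9
Every bag has size at most 4, so the width is 4 − 1 = 3 and tw(G) ≤ 3. For the lower bound: the 4 vertex sets {5,6,9}, {4}, {7}, {2,10,11,12} are disjoint, each induces a connected subgraph, and every pair is joined by at least one edge of G. Contracting each set to a single vertex therefore yields K_{4} as a minor, and since treewidth is minor-monotone, tw(G) ≥ tw(K_{4}) = 3. Hence tw(G) = 3 exactly.

3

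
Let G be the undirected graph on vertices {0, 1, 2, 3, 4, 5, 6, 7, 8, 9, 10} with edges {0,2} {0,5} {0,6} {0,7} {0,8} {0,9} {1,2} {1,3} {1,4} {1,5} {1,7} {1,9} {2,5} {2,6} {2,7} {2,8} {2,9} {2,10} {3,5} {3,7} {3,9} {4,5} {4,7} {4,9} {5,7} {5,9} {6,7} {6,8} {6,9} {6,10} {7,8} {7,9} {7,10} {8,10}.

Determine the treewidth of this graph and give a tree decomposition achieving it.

The largest bag has 5 vertices, giving width 4; this decomposition certifies tw(G) ≤ 4. For the lower bound, the 5 vertices {0, 2, 6, 7, 8} are pairwise adjacent, and any tree decomposition puts a clique entirely inside one bag — forcing width ≥ 4. Therefore the treewidth is 4.

Treewidth 4.
Bags: B1 = {0, 2, 6, 7, 9}  B2 = {0, 2, 6, 7, 8}  B3 = {0, 2, 5, 7, 9}  B4 = {1, 2, 5, 7, 9}  B5 = {1, 4, 5, 7, 9}  B6 = {2, 6, 7, 8, 10}  B7 = {1, 3, 5, 7, 9}
Tree: B1–B2, B1–B3, B3–B4, B4–B5, B2–B6, B5–B7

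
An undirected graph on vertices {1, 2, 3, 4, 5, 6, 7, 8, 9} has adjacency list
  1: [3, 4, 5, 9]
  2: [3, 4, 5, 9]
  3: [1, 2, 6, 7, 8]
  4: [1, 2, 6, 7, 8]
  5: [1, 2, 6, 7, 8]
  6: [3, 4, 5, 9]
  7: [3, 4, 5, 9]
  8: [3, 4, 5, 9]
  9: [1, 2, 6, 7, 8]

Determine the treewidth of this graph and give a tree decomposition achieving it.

Treewidth 4.
One such decomposition:
Bags: B1 = {1, 3, 4, 5, 9}  B2 = {2, 3, 4, 5, 9}  B3 = {3, 4, 5, 6, 9}  B4 = {3, 4, 5, 8, 9}  B5 = {3, 4, 5, 7, 9}
Tree: B1–B2, B2–B3, B3–B4, B4–B5

The largest bag has 5 vertices, giving width 4; this decomposition certifies tw(G) ≤ 4. For the lower bound: the 5 vertex sets {1,5}, {2,3}, {6,9}, {4}, {8} are disjoint, each induces a connected subgraph, and every pair is joined by at least one edge of G. Contracting each set to a single vertex therefore yields K_{5} as a minor, and since treewidth is minor-monotone, tw(G) ≥ tw(K_{5}) = 4. The upper and lower bounds meet at 4, so that is the treewidth.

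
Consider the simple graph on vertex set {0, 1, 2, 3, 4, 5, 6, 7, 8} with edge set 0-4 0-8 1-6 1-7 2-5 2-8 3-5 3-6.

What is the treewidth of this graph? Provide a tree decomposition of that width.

Each bag holds 2 vertices, so the decomposition has width 1, which upper-bounds the treewidth. G has an edge, so its treewidth is at least 1. Therefore the treewidth is 1.

Treewidth 1.
Bags: B1 = {0, 4}  B2 = {0, 8}  B3 = {2, 8}  B4 = {2, 5}  B5 = {3, 5}  B6 = {3, 6}  B7 = {1, 6}  B8 = {1, 7}
Tree: B1–B2, B2–B3, B3–B4, B4–B5, B5–B6, B6–B7, B7–B8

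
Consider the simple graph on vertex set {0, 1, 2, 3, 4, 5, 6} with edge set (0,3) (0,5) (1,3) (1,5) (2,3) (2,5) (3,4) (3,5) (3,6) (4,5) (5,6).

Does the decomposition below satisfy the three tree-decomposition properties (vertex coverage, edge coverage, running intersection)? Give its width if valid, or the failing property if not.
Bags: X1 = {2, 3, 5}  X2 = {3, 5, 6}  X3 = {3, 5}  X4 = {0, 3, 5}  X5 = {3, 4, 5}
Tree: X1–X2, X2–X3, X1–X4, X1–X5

A tree decomposition must satisfy three properties: every vertex lies in some bag; for every edge, both endpoints lie together in some bag; and for every vertex, the bags containing it form a connected subtree. Here vertex 1 appears in no bag, so the decomposition is invalid.

No — vertex 1 appears in no bag.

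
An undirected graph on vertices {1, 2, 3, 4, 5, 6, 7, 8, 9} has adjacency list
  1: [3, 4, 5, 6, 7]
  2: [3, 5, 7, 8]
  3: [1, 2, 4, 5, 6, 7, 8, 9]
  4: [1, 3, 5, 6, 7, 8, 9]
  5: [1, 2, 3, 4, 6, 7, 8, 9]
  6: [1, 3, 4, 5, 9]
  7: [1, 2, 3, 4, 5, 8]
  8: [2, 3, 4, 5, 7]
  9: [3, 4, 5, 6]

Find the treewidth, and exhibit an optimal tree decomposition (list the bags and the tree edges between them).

The largest bag has 5 vertices, giving width 4; this decomposition certifies tw(G) ≤ 4. On the other hand G contains the 5-clique {2, 3, 5, 7, 8}. A clique must lie in a single bag of any decomposition, so no decomposition can have width below 4. Hence tw(G) = 4 exactly.

Treewidth 4.
One such decomposition:
Bags: B1 = {3, 4, 5, 7, 8}  B2 = {1, 3, 4, 5, 7}  B3 = {2, 3, 5, 7, 8}  B4 = {1, 3, 4, 5, 6}  B5 = {3, 4, 5, 6, 9}
Tree: B1–B2, B1–B3, B2–B4, B4–B5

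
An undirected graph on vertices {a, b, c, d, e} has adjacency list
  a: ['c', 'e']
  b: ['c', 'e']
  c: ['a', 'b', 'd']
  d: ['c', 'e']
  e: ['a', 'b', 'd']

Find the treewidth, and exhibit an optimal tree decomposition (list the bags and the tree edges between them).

Treewidth 2.
One such decomposition:
Bags: B1 = {b, c, e}  B2 = {a, c, e}  B3 = {c, d, e}
Tree: B1–B2, B2–B3

Every bag has size at most 3, so the width is 3 − 1 = 2 and tw(G) ≤ 2. Since b–e–a–c–b is a cycle in G, G is not acyclic. Forests are exactly the graphs of treewidth ≤ 1, so tw(G) ≥ 2. Combining the bounds, tw(G) = 2.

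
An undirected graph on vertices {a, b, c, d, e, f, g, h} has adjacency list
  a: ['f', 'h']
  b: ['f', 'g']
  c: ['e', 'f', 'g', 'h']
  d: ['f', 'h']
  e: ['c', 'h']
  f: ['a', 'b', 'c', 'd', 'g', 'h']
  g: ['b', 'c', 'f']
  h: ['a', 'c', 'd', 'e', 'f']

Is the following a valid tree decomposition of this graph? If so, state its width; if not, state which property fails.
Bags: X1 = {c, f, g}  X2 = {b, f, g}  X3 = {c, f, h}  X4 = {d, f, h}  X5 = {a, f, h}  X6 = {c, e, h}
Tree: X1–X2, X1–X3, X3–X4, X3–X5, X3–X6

Every vertex of G appears in some bag (union = {a, b, c, d, e, f, g, h}); every edge is covered by a bag; and for each vertex v the set of bags containing v is connected in the bag tree. The decomposition is therefore valid. The largest bag has 3 vertices, so the width is 2.

Yes; width 2.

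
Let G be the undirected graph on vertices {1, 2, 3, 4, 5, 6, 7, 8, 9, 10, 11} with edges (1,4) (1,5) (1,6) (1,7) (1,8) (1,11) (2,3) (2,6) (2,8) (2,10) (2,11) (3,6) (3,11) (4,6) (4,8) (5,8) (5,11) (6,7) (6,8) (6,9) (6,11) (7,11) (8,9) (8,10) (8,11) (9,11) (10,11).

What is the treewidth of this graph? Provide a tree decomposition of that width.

Each bag holds 4 vertices, so the decomposition has width 3, which upper-bounds the treewidth. Conversely, {2, 8, 10, 11} is a clique of size 4, and the vertices of any clique must share a bag in every tree decomposition; so some bag has ≥ 4 vertices and tw(G) ≥ 3. Hence tw(G) = 3 exactly.

Treewidth 3.
One such decomposition:
Bags: B1 = {2, 6, 8, 11}  B2 = {1, 6, 8, 11}  B3 = {1, 5, 8, 11}  B4 = {6, 8, 9, 11}  B5 = {1, 4, 6, 8}  B6 = {2, 8, 10, 11}  B7 = {1, 6, 7, 11}  B8 = {2, 3, 6, 11}
Tree: B1–B2, B2–B3, B1–B4, B2–B5, B1–B6, B2–B7, B1–B8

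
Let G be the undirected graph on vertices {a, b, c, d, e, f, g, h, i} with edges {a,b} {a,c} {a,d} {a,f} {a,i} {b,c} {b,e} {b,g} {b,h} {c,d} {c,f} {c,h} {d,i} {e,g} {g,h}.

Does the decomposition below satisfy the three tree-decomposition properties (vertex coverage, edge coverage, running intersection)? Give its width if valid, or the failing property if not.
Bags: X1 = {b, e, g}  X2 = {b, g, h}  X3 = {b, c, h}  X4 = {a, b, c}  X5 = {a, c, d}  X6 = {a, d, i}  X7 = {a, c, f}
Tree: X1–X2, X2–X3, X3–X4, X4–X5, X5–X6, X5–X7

Checking the three conditions: (i) the bags cover all of {a, b, c, d, e, f, g, h, i}; (ii) for each edge, some bag contains both endpoints; (iii) the bags containing any fixed vertex form a subtree. All hold, so the decomposition is valid with width 3 − 1 = 2.

Yes; width 2.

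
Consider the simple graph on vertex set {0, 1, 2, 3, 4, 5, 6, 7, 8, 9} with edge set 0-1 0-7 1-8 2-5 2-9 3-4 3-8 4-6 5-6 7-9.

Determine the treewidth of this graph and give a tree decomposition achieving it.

Treewidth 2.
One such decomposition:
Bags: B1 = {0, 1, 8}  B2 = {0, 7, 8}  B3 = {7, 8, 9}  B4 = {2, 8, 9}  B5 = {2, 5, 8}  B6 = {5, 6, 8}  B7 = {4, 6, 8}  B8 = {3, 4, 8}
Tree: B1–B2, B2–B3, B3–B4, B4–B5, B5–B6, B6–B7, B7–B8

Every bag has size at most 3, so the width is 3 − 1 = 2 and tw(G) ≤ 2. For the lower bound, G contains the cycle 8–1–0–7–9–2–5–6–4–3–8, so G is not a forest; only forests have treewidth ≤ 1, hence tw(G) ≥ 2. Therefore the treewidth is 2.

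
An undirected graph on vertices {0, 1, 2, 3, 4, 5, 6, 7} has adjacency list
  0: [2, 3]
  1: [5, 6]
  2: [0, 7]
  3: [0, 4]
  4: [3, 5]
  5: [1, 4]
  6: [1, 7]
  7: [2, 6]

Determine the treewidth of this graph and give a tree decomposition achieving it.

Each bag holds 3 vertices, so the decomposition has width 2, which upper-bounds the treewidth. The edges 1–6–7–2–0–3–4–5–1 form a cycle, so G is not a tree and its treewidth is at least 2. Hence tw(G) = 2 exactly.

Treewidth 2.
One optimal decomposition is:
Bags: B1 = {1, 6, 7}  B2 = {1, 2, 7}  B3 = {0, 1, 2}  B4 = {0, 1, 3}  B5 = {1, 3, 4}  B6 = {1, 4, 5}
Tree: B1–B2, B2–B3, B3–B4, B4–B5, B5–B6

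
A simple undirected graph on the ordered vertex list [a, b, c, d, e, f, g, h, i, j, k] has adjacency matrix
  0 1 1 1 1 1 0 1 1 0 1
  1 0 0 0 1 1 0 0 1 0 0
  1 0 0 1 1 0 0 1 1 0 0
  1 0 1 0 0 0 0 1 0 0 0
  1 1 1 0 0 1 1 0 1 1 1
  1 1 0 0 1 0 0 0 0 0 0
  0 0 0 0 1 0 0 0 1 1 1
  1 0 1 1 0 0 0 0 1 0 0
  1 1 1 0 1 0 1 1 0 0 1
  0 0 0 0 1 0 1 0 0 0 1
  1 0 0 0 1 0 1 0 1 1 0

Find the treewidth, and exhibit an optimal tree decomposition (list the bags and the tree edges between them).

Each bag holds 4 vertices, so the decomposition has width 3, which upper-bounds the treewidth. On the other hand G contains the 4-clique {e, g, j, k}. A clique must lie in a single bag of any decomposition, so no decomposition can have width below 3. Combining the bounds, tw(G) = 3.

Treewidth 3.
One such decomposition:
Bags: B1 = {a, e, i, k}  B2 = {e, g, i, k}  B3 = {a, c, e, i}  B4 = {a, b, e, i}  B5 = {a, c, h, i}  B6 = {a, b, e, f}  B7 = {a, c, d, h}  B8 = {e, g, j, k}
Tree: B1–B2, B1–B3, B3–B4, B3–B5, B4–B6, B5–B7, B2–B8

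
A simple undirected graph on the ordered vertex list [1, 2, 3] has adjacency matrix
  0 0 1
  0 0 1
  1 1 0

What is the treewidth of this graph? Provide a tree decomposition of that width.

Treewidth 1.
One such decomposition:
Bags: B1 = {2, 3}  B2 = {1, 3}
Tree: B1–B2

The largest bag has 2 vertices, giving width 1; this decomposition certifies tw(G) ≤ 1. G has an edge, so its treewidth is at least 1. The upper and lower bounds meet at 1, so that is the treewidth.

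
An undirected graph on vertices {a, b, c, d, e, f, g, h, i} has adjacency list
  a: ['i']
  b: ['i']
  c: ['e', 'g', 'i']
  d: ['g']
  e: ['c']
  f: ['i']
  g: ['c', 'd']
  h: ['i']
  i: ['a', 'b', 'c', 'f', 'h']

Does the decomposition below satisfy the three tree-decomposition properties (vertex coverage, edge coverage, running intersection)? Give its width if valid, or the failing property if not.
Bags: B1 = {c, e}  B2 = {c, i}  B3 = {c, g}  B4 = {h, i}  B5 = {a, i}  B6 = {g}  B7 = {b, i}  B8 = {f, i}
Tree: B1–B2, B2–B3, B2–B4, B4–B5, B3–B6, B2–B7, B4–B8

A tree decomposition must satisfy three properties: every vertex lies in some bag; for every edge, both endpoints lie together in some bag; and for every vertex, the bags containing it form a connected subtree. Here vertex d appears in no bag, so the decomposition is invalid.

No — vertex d appears in no bag.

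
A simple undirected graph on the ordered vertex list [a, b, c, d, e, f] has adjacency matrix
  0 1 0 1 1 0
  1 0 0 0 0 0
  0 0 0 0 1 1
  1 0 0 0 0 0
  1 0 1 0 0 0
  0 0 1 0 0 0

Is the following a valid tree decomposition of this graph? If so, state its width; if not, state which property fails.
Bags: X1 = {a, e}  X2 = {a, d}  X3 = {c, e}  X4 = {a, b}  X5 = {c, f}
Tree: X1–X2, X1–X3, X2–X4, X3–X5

Yes; width 1.

Vertex coverage: the bags together contain {a, b, c, d, e, f}, the full vertex set. Edge coverage: each edge of G has both endpoints in at least one bag. Running intersection: for every vertex, the bags containing it form a connected subtree. All three properties hold, so this is a valid tree decomposition of width max|bag| − 1 = 1, and hence tw(G) ≤ 1.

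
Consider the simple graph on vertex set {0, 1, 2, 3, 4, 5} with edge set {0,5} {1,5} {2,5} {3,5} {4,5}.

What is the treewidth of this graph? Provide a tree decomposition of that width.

Every bag has size at most 2, so the width is 2 − 1 = 1 and tw(G) ≤ 1. Any graph with an edge has treewidth ≥ 1, and G has the edge 5–2. Hence tw(G) = 1 exactly.

Treewidth 1.
Bags: B1 = {2, 5}  B2 = {1, 5}  B3 = {3, 5}  B4 = {4, 5}  B5 = {0, 5}
Tree: B1–B2, B1–B3, B2–B4, B4–B5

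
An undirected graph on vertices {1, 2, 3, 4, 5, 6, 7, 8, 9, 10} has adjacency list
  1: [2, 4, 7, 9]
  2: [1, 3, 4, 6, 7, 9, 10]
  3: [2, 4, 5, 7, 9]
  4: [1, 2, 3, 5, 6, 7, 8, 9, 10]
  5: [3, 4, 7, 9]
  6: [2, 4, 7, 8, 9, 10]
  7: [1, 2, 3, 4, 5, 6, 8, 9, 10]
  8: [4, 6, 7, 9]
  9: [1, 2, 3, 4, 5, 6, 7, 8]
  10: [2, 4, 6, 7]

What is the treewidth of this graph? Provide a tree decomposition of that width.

Treewidth 4.
Bags: B1 = {4, 6, 7, 8, 9}  B2 = {2, 4, 6, 7, 9}  B3 = {2, 3, 4, 7, 9}  B4 = {2, 4, 6, 7, 10}  B5 = {3, 4, 5, 7, 9}  B6 = {1, 2, 4, 7, 9}
Tree: B1–B2, B2–B3, B2–B4, B3–B5, B2–B6

The largest bag has 5 vertices, giving width 4; this decomposition certifies tw(G) ≤ 4. Conversely, {4, 6, 7, 8, 9} is a clique of size 5, and the vertices of any clique must share a bag in every tree decomposition; so some bag has ≥ 5 vertices and tw(G) ≥ 4. The upper and lower bounds meet at 4, so that is the treewidth.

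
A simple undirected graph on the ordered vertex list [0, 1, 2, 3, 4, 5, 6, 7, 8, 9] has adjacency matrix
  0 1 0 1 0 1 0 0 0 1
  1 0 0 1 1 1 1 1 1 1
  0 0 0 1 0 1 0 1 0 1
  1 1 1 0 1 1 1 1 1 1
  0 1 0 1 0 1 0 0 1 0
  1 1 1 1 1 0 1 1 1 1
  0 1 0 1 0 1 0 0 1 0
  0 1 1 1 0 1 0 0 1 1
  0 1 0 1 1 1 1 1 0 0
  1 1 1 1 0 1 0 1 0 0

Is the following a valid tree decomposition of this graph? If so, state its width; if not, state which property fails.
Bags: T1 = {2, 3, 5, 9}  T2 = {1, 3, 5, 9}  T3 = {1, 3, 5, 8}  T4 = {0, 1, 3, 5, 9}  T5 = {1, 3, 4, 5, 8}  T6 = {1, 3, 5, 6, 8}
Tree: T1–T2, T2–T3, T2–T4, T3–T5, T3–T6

No — vertex 7 appears in no bag.

A tree decomposition must satisfy three properties: every vertex lies in some bag; for every edge, both endpoints lie together in some bag; and for every vertex, the bags containing it form a connected subtree. Here vertex 7 appears in no bag, so the decomposition is invalid.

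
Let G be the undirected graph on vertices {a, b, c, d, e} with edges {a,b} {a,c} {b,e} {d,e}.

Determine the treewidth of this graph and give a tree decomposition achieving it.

Treewidth 1.
One such decomposition:
Bags: B1 = {a, c}  B2 = {a, b}  B3 = {b, e}  B4 = {d, e}
Tree: B1–B2, B2–B3, B3–B4

Every bag has size at most 2, so the width is 2 − 1 = 1 and tw(G) ≤ 1. G has an edge, so its treewidth is at least 1. Hence tw(G) = 1 exactly.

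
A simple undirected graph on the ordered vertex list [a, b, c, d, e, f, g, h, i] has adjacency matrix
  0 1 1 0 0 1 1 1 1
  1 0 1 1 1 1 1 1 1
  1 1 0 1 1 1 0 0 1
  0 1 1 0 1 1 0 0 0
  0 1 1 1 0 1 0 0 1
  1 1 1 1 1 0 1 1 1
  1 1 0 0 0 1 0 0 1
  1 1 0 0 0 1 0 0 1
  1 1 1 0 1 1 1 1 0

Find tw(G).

4

A width-4 tree decomposition is:
Bags: B1 = {a, b, f, g, i}  B2 = {a, b, c, f, i}  B3 = {b, c, e, f, i}  B4 = {b, c, d, e, f}  B5 = {a, b, f, h, i}
Tree: B1–B2, B2–B3, B3–B4, B2–B5
Every bag has size at most 5, so the width is 5 − 1 = 4 and tw(G) ≤ 4. Conversely, {b, c, d, e, f} is a clique of size 5, and the vertices of any clique must share a bag in every tree decomposition; so some bag has ≥ 5 vertices and tw(G) ≥ 4. Therefore the treewidth is 4.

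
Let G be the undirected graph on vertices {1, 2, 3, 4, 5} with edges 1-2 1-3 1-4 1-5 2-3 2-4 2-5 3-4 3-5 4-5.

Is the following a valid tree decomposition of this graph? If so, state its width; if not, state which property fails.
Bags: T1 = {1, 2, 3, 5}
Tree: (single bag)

No — vertex 4 appears in no bag.

A tree decomposition must satisfy three properties: every vertex lies in some bag; for every edge, both endpoints lie together in some bag; and for every vertex, the bags containing it form a connected subtree. Here vertex 4 appears in no bag, so the decomposition is invalid.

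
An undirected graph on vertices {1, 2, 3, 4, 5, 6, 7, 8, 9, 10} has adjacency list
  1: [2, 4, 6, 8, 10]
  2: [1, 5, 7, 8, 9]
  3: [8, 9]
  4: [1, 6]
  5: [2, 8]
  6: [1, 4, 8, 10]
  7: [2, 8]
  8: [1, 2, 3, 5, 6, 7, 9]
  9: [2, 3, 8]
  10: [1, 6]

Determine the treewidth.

2

A width-2 tree decomposition is:
Bags: B1 = {2, 8, 9}  B2 = {2, 7, 8}  B3 = {1, 2, 8}  B4 = {1, 6, 8}  B5 = {1, 4, 6}  B6 = {2, 5, 8}  B7 = {1, 6, 10}  B8 = {3, 8, 9}
Tree: B1–B2, B1–B3, B3–B4, B4–B5, B1–B6, B5–B7, B1–B8
Each bag holds 3 vertices, so the decomposition has width 2, which upper-bounds the treewidth. On the other hand G contains the 3-clique {1, 2, 8}. A clique must lie in a single bag of any decomposition, so no decomposition can have width below 2. Combining the bounds, tw(G) = 2.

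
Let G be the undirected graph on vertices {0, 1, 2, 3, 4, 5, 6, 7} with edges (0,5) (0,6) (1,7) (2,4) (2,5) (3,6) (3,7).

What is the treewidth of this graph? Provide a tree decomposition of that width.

Every bag has size at most 2, so the width is 2 − 1 = 1 and tw(G) ≤ 1. G has an edge, so its treewidth is at least 1. Therefore the treewidth is 1.

Treewidth 1.
One such decomposition:
Bags: B1 = {1, 7}  B2 = {3, 7}  B3 = {3, 6}  B4 = {0, 6}  B5 = {0, 5}  B6 = {2, 5}  B7 = {2, 4}
Tree: B1–B2, B2–B3, B3–B4, B4–B5, B5–B6, B6–B7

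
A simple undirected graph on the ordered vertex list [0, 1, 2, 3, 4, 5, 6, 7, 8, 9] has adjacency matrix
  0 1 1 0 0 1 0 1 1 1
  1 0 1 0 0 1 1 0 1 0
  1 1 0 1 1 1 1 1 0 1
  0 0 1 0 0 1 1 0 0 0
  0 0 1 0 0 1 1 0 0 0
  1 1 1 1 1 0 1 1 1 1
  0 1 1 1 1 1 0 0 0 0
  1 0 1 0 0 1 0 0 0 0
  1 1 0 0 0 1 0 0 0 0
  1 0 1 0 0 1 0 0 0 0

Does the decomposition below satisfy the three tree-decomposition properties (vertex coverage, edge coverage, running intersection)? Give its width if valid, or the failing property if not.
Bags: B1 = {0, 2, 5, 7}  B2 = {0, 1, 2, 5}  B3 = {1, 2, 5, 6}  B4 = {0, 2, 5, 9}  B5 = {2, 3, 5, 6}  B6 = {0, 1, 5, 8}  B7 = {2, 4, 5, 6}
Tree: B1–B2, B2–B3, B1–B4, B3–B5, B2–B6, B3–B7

Vertex coverage: the bags together contain {0, 1, 2, 3, 4, 5, 6, 7, 8, 9}, the full vertex set. Edge coverage: each edge of G has both endpoints in at least one bag. Running intersection: for every vertex, the bags containing it form a connected subtree. All three properties hold, so this is a valid tree decomposition of width max|bag| − 1 = 3, and hence tw(G) ≤ 3.

Yes; width 3.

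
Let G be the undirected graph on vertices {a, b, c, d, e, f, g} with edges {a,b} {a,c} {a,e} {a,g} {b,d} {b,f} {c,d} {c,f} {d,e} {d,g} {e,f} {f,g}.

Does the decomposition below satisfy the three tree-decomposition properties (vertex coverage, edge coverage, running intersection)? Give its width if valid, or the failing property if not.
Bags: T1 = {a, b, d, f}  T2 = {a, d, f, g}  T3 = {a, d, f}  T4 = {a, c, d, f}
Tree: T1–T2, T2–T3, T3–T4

A tree decomposition must satisfy three properties: every vertex lies in some bag; for every edge, both endpoints lie together in some bag; and for every vertex, the bags containing it form a connected subtree. Here vertex e appears in no bag, so the decomposition is invalid.

No — vertex e appears in no bag.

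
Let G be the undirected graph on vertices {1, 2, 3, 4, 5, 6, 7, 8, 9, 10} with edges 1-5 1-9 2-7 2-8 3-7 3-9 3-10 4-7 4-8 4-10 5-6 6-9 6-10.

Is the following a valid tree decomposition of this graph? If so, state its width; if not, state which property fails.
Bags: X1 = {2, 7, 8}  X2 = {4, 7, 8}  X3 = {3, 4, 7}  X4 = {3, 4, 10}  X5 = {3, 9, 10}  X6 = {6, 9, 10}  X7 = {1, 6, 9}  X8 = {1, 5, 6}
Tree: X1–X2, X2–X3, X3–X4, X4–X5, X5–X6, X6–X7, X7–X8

Yes; width 2.

Checking the three conditions: (i) the bags cover all of {1, 2, 3, 4, 5, 6, 7, 8, 9, 10}; (ii) for each edge, some bag contains both endpoints; (iii) the bags containing any fixed vertex form a subtree. All hold, so the decomposition is valid with width 3 − 1 = 2.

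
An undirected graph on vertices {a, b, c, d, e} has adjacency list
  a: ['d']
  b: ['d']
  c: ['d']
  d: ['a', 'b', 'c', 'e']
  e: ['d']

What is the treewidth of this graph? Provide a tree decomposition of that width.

Each bag holds 2 vertices, so the decomposition has width 1, which upper-bounds the treewidth. G has an edge, so its treewidth is at least 1. Therefore the treewidth is 1.

Treewidth 1.
One such decomposition:
Bags: B1 = {b, d}  B2 = {c, d}  B3 = {a, d}  B4 = {d, e}
Tree: B1–B2, B1–B3, B1–B4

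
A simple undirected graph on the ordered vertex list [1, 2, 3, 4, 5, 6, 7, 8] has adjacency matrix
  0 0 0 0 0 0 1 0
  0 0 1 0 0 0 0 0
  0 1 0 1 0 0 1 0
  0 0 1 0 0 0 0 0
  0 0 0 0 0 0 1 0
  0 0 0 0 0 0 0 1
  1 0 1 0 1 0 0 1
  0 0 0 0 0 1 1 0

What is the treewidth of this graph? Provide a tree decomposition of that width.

The largest bag has 2 vertices, giving width 1; this decomposition certifies tw(G) ≤ 1. G has an edge, so its treewidth is at least 1. Therefore the treewidth is 1.

Treewidth 1.
One optimal decomposition is:
Bags: B1 = {3, 7}  B2 = {5, 7}  B3 = {3, 4}  B4 = {1, 7}  B5 = {2, 3}  B6 = {7, 8}  B7 = {6, 8}
Tree: B1–B2, B1–B3, B2–B4, B3–B5, B1–B6, B6–B7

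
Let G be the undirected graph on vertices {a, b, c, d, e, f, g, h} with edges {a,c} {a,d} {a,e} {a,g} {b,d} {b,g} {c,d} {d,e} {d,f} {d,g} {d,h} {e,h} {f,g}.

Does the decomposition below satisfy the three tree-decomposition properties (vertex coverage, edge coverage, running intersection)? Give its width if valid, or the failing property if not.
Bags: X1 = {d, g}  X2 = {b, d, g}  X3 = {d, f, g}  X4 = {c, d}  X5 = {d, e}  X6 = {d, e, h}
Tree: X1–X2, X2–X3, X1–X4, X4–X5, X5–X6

A tree decomposition must satisfy three properties: every vertex lies in some bag; for every edge, both endpoints lie together in some bag; and for every vertex, the bags containing it form a connected subtree. Here vertex a appears in no bag, so the decomposition is invalid.

No — vertex a appears in no bag.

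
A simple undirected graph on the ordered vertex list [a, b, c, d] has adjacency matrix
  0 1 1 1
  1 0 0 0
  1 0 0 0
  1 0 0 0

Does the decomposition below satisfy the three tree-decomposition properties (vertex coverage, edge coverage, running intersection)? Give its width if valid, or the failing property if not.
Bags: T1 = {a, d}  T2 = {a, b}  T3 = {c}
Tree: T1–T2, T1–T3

No — edge (a,c) lies in no bag.

A tree decomposition must satisfy three properties: every vertex lies in some bag; for every edge, both endpoints lie together in some bag; and for every vertex, the bags containing it form a connected subtree. Here edge (a,c) lies in no bag, so the decomposition is invalid.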